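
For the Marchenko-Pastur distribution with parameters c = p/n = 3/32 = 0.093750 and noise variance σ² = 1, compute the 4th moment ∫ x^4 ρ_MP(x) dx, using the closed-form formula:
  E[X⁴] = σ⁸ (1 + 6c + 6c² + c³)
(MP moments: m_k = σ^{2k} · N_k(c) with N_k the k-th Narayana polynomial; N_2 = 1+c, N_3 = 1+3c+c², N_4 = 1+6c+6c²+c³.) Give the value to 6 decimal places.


E[X⁴] = σ⁸ (1 + 6c + 6c² + c³) (fourth MP moment). With σ² = 1 (so σ⁸ = 1) and c = 3/32 = 0.093750: E[X⁴] = 1 · (1 + 6·0.093750 + 6·(0.093750)² + (0.093750)³) = 1 · 1.616058.

So E[X^4] = 1.616058.


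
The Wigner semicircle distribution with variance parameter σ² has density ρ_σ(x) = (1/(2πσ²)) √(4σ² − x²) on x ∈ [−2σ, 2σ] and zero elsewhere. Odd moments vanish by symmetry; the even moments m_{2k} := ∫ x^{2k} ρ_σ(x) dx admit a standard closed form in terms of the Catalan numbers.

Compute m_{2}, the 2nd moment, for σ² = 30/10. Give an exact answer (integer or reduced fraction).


By the scaled semicircle moment identity, m_{2k} = σ^{2k} · C_k with k = 1.
C_1 = (1/(k+1)) · C(2k, k) = (1/2) · C(2, 1) = (1/2) · 2 = 1.
σ^{2k} = (σ²)^k = (30/10)^1 = 3.

Therefore m_{2} = σ^{2} · C_1 = 3 · 1 = 3.


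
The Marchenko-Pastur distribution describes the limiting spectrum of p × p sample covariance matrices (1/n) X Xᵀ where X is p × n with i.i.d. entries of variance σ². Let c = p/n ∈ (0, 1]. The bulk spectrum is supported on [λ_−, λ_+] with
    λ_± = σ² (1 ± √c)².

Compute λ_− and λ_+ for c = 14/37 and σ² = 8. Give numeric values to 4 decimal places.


c = 14/37 = 0.378378; √c = 0.615125.
λ_− = σ² (1 − √c)² = 8 · (1 − 0.615125)² = 8 · (0.384875)² = 1.185032.
λ_+ = σ² (1 + √c)² = 8 · (1 + 0.615125)² = 8 · (1.615125)² = 20.869022.

Rounded to 4 decimal places: λ_− ≈ 1.1850, λ_+ ≈ 20.8690.


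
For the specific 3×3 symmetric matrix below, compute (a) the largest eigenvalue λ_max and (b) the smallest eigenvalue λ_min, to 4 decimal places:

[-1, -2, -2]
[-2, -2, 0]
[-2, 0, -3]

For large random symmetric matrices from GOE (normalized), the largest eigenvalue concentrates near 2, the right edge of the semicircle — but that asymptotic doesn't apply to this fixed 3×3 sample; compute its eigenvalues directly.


Since M is real symmetric, all three eigenvalues are real; they are the roots of det(λI − M) = λ³ − (tr M) λ² + s λ − det M, where s is the sum of the principal 2×2 minors.
tr M = -1 + (-2) + (-3) = -6.
s = ((-1)·(-2) − (-2)²) + ((-1)·(-3) − (-2)²) + ((-2)·(-3) − 0²) = -2 + (-1) + 6 = 3.
det M (expand along row 1) = (-1)·6 − (-2)·6 + (-2)·(-4) = 14.
Characteristic polynomial: λ³ + 6λ² + 3λ − 14 = 0.
Substitute λ = y + (tr M)/3 = y − 2.000000 to remove the quadratic term: y³ + p·y + q = 0 with p = s − (tr M)²/3 = -9.000000 and q = −2(tr M)³/27 + (tr M)·s/3 − det M = -4.000000.
Three real roots ⇒ use the trigonometric (Viète) form: r = 2√(−p/3) = 3.464102, φ = arccos(3q/(p·r)) = arccos(0.384900) = 1.175697 rad.
y_k = r·cos(φ/3 − 2πk/3) for k = 0, 1, 2 gives y = 3.201472, -0.454904, -2.746568.
λ_k = y_k − 2.000000 gives λ = 1.2015, -2.4549, -4.7466 (check: the sum is -6.0000 = tr M).

Hence λ_max = 1.2015 and λ_min = -4.7466.


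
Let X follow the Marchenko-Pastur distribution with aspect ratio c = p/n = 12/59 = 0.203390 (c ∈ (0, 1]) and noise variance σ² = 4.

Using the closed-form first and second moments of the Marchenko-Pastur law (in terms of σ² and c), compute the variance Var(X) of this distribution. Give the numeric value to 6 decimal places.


Recall the MP moments m_1 = E[X] = σ² and m_2 = E[X²] = σ⁴ (1 + c).
m_1 = E[X] = σ² = 4, so m_1² = 16.
m_2 = E[X²] = σ⁴ (1 + c) = 16 · (1 + 0.203390) = 16 · 1.203390 = 19.254237.
(Note m_2 − m_1² simplifies to c · σ⁴ = 0.203390 · 16.)

Var(X) = m_2 − m_1² = 19.254237 − 16 = 3.254237.


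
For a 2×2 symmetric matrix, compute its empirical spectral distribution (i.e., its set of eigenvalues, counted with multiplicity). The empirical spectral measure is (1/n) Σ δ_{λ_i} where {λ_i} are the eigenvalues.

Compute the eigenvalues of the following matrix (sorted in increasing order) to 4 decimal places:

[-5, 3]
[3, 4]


Since M is real symmetric, both eigenvalues are real; they are the roots of det(λI − M) = λ² − (tr M) λ + det M.
tr M = -5 + 4 = -1.
det M = (-5)·4 − 3² = -20 − 9 = -29.
Characteristic polynomial: λ² + λ − 29 = 0.
Discriminant Δ = (tr M)² − 4·det M = 1 − (-116) = 117; √Δ = 10.816654.
λ = (tr M ± √Δ)/2 = (-1 ± 10.816654)/2, giving (tr M − √Δ)/2 = -5.9083 and (tr M + √Δ)/2 = 4.9083.

Eigenvalues sorted in increasing order: [-5.9083, 4.9083].


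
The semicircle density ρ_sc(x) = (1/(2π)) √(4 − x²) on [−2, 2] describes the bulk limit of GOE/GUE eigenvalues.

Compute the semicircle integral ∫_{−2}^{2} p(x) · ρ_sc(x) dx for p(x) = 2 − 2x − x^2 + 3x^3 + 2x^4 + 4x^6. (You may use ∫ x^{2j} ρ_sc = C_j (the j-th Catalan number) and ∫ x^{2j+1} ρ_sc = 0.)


Write p(x) = Σ a_i x^i, split into monomials and integrate each against ρ_sc separately.
Using ∫ x^{2j} ρ_sc = C_j = (1/(j+1)) C(2j, j) (Catalan numbers) and ∫ x^{2j+1} ρ_sc = 0 (odd monomials vanish by symmetry):
  i = 0 (even): a_0 · C_{0} = 2 · 1 = 2
  i = 1 (odd): ∫ x^1 ρ_sc = 0 (vanishes)
  i = 2 (even): a_2 · C_{1} = -1 · 1 = -1
  i = 3 (odd): ∫ x^3 ρ_sc = 0 (vanishes)
  i = 4 (even): a_4 · C_{2} = 2 · 2 = 4
  i = 6 (even): a_6 · C_{3} = 4 · 5 = 20

Summing the contributions: ∫_{−2}^{2} p(x) ρ_sc(x) dx = 2 + (-1) + 4 + 20 = 25.


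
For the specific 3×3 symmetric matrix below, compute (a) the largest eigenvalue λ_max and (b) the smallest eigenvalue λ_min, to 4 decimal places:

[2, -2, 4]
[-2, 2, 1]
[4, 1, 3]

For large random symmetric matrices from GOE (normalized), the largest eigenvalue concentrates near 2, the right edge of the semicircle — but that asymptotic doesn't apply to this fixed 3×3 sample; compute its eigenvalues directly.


Since M is real symmetric, all three eigenvalues are real; they are the roots of det(λI − M) = λ³ − (tr M) λ² + s λ − det M, where s is the sum of the principal 2×2 minors.
tr M = 2 + 2 + 3 = 7.
s = (2·2 − (-2)²) + (2·3 − 4²) + (2·3 − 1²) = 0 + (-10) + 5 = -5.
det M (expand along row 1) = 2·5 − (-2)·(-10) + 4·(-10) = -50.
Characteristic polynomial: λ³ − 7λ² − 5λ + 50 = 0.
Substitute λ = y + (tr M)/3 = y + 2.333333 to remove the quadratic term: y³ + p·y + q = 0 with p = s − (tr M)²/3 = -21.333333 and q = −2(tr M)³/27 + (tr M)·s/3 − det M = 12.925926.
Three real roots ⇒ use the trigonometric (Viète) form: r = 2√(−p/3) = 5.333333, φ = arccos(3q/(p·r)) = arccos(-0.340820) = 1.918586 rad.
y_k = r·cos(φ/3 − 2πk/3) for k = 0, 1, 2 gives y = 4.279345, 0.616908, -4.896253.
λ_k = y_k + 2.333333 gives λ = 6.6127, 2.9502, -2.5629 (check: the sum is 7.0000 = tr M).

Hence λ_max = 6.6127 and λ_min = -2.5629.


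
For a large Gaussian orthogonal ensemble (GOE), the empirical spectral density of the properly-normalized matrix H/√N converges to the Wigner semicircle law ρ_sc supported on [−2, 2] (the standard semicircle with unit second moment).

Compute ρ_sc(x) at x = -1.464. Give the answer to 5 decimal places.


ρ_sc(x) = (1/(2π)) √(4 − x²). With x = -1.464:
  4 − x² = 4 − (-1.464)² = 4 − 2.143296 = 1.856704.
  √(4 − x²) = 1.362609.
  1/(2π) = 0.159155.
  ρ_sc(-1.464) = 0.159155 · 1.362609 = 0.216866.

Rounded to 5 decimal places: ρ_sc(-1.464) ≈ 0.21687.


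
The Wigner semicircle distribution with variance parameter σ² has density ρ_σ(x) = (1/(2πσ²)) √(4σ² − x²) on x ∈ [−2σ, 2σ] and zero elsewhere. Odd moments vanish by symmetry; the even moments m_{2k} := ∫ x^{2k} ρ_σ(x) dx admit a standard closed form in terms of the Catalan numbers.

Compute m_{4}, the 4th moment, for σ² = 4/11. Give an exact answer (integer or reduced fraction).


By the scaled semicircle moment identity, m_{2k} = σ^{2k} · C_k with k = 2.
C_2 = (1/(k+1)) · C(2k, k) = (1/3) · C(4, 2) = (1/3) · 6 = 2.
σ^{2k} = (σ²)^k = (4/11)^2 = 16/121.

Therefore m_{4} = σ^{4} · C_2 = (16/121) · 2 = 32/121.


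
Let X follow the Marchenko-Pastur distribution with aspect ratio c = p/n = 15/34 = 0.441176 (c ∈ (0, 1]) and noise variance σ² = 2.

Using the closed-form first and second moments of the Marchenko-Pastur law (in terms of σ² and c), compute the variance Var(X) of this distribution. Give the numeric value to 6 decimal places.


Recall the MP moments m_1 = E[X] = σ² and m_2 = E[X²] = σ⁴ (1 + c).
m_1 = E[X] = σ² = 2, so m_1² = 4.
m_2 = E[X²] = σ⁴ (1 + c) = 4 · (1 + 0.441176) = 4 · 1.441176 = 5.764706.
(Note m_2 − m_1² simplifies to c · σ⁴ = 0.441176 · 4.)

Var(X) = m_2 − m_1² = 5.764706 − 4 = 1.764706.


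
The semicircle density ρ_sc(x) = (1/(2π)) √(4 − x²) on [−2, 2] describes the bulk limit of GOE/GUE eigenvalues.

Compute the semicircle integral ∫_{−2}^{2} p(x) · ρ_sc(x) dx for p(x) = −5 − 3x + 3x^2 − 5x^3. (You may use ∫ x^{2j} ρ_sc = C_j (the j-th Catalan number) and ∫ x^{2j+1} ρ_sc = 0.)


Write p(x) = Σ a_i x^i, split into monomials and integrate each against ρ_sc separately.
Using ∫ x^{2j} ρ_sc = C_j = (1/(j+1)) C(2j, j) (Catalan numbers) and ∫ x^{2j+1} ρ_sc = 0 (odd monomials vanish by symmetry):
  i = 0 (even): a_0 · C_{0} = -5 · 1 = -5
  i = 1 (odd): ∫ x^1 ρ_sc = 0 (vanishes)
  i = 2 (even): a_2 · C_{1} = 3 · 1 = 3
  i = 3 (odd): ∫ x^3 ρ_sc = 0 (vanishes)

Summing the contributions: ∫_{−2}^{2} p(x) ρ_sc(x) dx = (-5) + 3 = -2.


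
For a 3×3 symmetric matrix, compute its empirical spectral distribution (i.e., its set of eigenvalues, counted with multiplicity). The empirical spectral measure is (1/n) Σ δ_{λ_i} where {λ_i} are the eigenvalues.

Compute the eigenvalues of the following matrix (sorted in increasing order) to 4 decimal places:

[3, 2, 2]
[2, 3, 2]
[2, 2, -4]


Since M is real symmetric, all three eigenvalues are real; they are the roots of det(λI − M) = λ³ − (tr M) λ² + s λ − det M, where s is the sum of the principal 2×2 minors.
tr M = 3 + 3 + (-4) = 2.
s = (3·3 − 2²) + (3·(-4) − 2²) + (3·(-4) − 2²) = 5 + (-16) + (-16) = -27.
det M (expand along row 1) = 3·(-16) − 2·(-12) + 2·(-2) = -28.
Characteristic polynomial: λ³ − 2λ² − 27λ + 28 = 0.
Substitute λ = y + (tr M)/3 = y + 0.666667 to remove the quadratic term: y³ + p·y + q = 0 with p = s − (tr M)²/3 = -28.333333 and q = −2(tr M)³/27 + (tr M)·s/3 − det M = 9.407407.
Three real roots ⇒ use the trigonometric (Viète) form: r = 2√(−p/3) = 6.146363, φ = arccos(3q/(p·r)) = arccos(-0.162060) = 1.733574 rad.
y_k = r·cos(φ/3 − 2πk/3) for k = 0, 1, 2 gives y = 5.148406, 0.333333, -5.481740.
λ_k = y_k + 0.666667 gives λ = 5.8151, 1.0000, -4.8151 (check: the sum is 2.0000 = tr M).

Eigenvalues sorted in increasing order: [-4.8151, 1.0000, 5.8151].


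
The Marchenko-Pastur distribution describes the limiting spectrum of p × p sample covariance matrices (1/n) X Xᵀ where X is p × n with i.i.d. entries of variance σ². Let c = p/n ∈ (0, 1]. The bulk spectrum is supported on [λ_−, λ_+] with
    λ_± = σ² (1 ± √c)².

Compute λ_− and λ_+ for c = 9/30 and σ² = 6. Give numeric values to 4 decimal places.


c = 9/30 = 0.300000; √c = 0.547723.
λ_− = σ² (1 − √c)² = 6 · (1 − 0.547723)² = 6 · (0.452277)² = 1.227329.
λ_+ = σ² (1 + √c)² = 6 · (1 + 0.547723)² = 6 · (1.547723)² = 14.372671.

Rounded to 4 decimal places: λ_− ≈ 1.2273, λ_+ ≈ 14.3727.


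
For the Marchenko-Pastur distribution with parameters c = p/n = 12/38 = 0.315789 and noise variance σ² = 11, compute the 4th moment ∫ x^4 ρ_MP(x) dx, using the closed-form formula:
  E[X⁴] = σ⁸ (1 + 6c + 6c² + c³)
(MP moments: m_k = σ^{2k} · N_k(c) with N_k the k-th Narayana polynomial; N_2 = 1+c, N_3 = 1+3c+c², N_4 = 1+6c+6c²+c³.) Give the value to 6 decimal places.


E[X⁴] = σ⁸ (1 + 6c + 6c² + c³) (fourth MP moment). With σ² = 11 (so σ⁸ = 14641) and c = 12/38 = 0.315789: E[X⁴] = 14641 · (1 + 6·0.315789 + 6·(0.315789)² + (0.315789)³) = 14641 · 3.524566.

So E[X^4] = 51603.174661.


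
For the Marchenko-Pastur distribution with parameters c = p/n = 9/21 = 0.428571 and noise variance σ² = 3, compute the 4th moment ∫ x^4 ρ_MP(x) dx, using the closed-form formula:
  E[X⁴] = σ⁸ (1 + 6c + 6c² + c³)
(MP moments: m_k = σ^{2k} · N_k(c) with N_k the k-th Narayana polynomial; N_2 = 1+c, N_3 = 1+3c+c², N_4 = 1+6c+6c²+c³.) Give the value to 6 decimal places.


E[X⁴] = σ⁸ (1 + 6c + 6c² + c³) (fourth MP moment). With σ² = 3 (so σ⁸ = 81) and c = 9/21 = 0.428571: E[X⁴] = 81 · (1 + 6·0.428571 + 6·(0.428571)² + (0.428571)³) = 81 · 4.752187.

So E[X^4] = 384.927114.


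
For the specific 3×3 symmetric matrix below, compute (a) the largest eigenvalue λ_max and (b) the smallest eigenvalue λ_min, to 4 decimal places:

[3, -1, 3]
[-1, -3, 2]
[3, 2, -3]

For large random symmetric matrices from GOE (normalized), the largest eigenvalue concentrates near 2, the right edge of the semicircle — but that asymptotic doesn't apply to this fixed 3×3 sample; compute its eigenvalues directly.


Since M is real symmetric, all three eigenvalues are real; they are the roots of det(λI − M) = λ³ − (tr M) λ² + s λ − det M, where s is the sum of the principal 2×2 minors.
tr M = 3 + (-3) + (-3) = -3.
s = (3·(-3) − (-1)²) + (3·(-3) − 3²) + ((-3)·(-3) − 2²) = -10 + (-18) + 5 = -23.
det M (expand along row 1) = 3·5 − (-1)·(-3) + 3·7 = 33.
Characteristic polynomial: λ³ + 3λ² − 23λ − 33 = 0.
Substitute λ = y + (tr M)/3 = y − 1.000000 to remove the quadratic term: y³ + p·y + q = 0 with p = s − (tr M)²/3 = -26.000000 and q = −2(tr M)³/27 + (tr M)·s/3 − det M = -8.000000.
Three real roots ⇒ use the trigonometric (Viète) form: r = 2√(−p/3) = 5.887841, φ = arccos(3q/(p·r)) = arccos(0.156777) = 1.413370 rad.
y_k = r·cos(φ/3 − 2πk/3) for k = 0, 1, 2 gives y = 5.246413, -0.308825, -4.937588.
λ_k = y_k − 1.000000 gives λ = 4.2464, -1.3088, -5.9376 (check: the sum is -3.0000 = tr M).

Hence λ_max = 4.2464 and λ_min = -5.9376.


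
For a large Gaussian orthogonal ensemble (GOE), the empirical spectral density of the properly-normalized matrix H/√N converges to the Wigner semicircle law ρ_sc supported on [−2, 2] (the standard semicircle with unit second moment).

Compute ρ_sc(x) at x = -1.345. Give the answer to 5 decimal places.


ρ_sc(x) = (1/(2π)) √(4 − x²). With x = -1.345:
  4 − x² = 4 − (-1.345)² = 4 − 1.809025 = 2.190975.
  √(4 − x²) = 1.480194.
  1/(2π) = 0.159155.
  ρ_sc(-1.345) = 0.159155 · 1.480194 = 0.235580.

Rounded to 5 decimal places: ρ_sc(-1.345) ≈ 0.23558.


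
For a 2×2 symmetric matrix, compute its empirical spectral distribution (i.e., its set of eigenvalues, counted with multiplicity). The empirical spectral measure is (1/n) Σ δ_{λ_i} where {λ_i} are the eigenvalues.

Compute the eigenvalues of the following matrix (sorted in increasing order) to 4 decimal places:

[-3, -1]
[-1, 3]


Since M is real symmetric, both eigenvalues are real; they are the roots of det(λI − M) = λ² − (tr M) λ + det M.
tr M = -3 + 3 = 0.
det M = (-3)·3 − (-1)² = -9 − 1 = -10.
Characteristic polynomial: λ² − 10 = 0.
Discriminant Δ = (tr M)² − 4·det M = 0 − (-40) = 40; √Δ = 6.324555.
λ = (tr M ± √Δ)/2 = (0 ± 6.324555)/2, giving (tr M − √Δ)/2 = -3.1623 and (tr M + √Δ)/2 = 3.1623.

Eigenvalues sorted in increasing order: [-3.1623, 3.1623].


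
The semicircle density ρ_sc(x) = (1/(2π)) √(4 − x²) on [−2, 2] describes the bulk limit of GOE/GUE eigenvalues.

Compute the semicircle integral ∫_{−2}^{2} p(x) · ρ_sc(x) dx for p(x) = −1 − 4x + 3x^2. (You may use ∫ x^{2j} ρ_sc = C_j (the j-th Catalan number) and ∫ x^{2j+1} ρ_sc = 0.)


Write p(x) = Σ a_i x^i, split into monomials and integrate each against ρ_sc separately.
Using ∫ x^{2j} ρ_sc = C_j = (1/(j+1)) C(2j, j) (Catalan numbers) and ∫ x^{2j+1} ρ_sc = 0 (odd monomials vanish by symmetry):
  i = 0 (even): a_0 · C_{0} = -1 · 1 = -1
  i = 1 (odd): ∫ x^1 ρ_sc = 0 (vanishes)
  i = 2 (even): a_2 · C_{1} = 3 · 1 = 3

Summing the contributions: ∫_{−2}^{2} p(x) ρ_sc(x) dx = (-1) + 3 = 2.


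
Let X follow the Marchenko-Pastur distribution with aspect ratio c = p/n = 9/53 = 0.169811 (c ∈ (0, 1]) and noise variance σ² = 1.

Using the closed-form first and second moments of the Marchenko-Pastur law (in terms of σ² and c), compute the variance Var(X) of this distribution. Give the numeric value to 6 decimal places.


Recall the MP moments m_1 = E[X] = σ² and m_2 = E[X²] = σ⁴ (1 + c).
m_1 = E[X] = σ² = 1, so m_1² = 1.
m_2 = E[X²] = σ⁴ (1 + c) = 1 · (1 + 0.169811) = 1 · 1.169811 = 1.169811.
(Note m_2 − m_1² simplifies to c · σ⁴ = 0.169811 · 1.)

Var(X) = m_2 − m_1² = 1.169811 − 1 = 0.169811.


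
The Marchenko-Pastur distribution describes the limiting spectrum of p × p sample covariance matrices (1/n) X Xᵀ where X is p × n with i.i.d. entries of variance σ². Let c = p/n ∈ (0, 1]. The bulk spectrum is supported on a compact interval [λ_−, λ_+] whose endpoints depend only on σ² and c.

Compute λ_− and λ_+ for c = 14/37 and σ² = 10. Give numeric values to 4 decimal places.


c = 14/37 = 0.378378; √c = 0.615125.
λ_− = σ² (1 − √c)² = 10 · (1 − 0.615125)² = 10 · (0.384875)² = 1.481290.
λ_+ = σ² (1 + √c)² = 10 · (1 + 0.615125)² = 10 · (1.615125)² = 26.086277.

Rounded to 4 decimal places: λ_− ≈ 1.4813, λ_+ ≈ 26.0863.


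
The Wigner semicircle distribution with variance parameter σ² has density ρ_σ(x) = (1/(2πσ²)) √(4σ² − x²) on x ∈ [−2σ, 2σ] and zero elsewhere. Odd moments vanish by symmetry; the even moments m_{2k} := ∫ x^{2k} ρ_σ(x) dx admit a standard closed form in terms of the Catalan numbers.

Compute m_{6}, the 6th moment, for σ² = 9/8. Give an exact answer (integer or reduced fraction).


By the scaled semicircle moment identity, m_{2k} = σ^{2k} · C_k with k = 3.
C_3 = (1/(k+1)) · C(2k, k) = (1/4) · C(6, 3) = (1/4) · 20 = 5.
σ^{2k} = (σ²)^k = (9/8)^3 = 729/512.

Therefore m_{6} = σ^{6} · C_3 = (729/512) · 5 = 3645/512.


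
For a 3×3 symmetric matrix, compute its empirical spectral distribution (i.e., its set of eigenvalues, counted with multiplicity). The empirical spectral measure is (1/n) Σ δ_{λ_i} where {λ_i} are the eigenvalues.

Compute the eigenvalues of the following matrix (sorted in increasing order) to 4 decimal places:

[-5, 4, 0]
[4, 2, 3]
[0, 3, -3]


Since M is real symmetric, all three eigenvalues are real; they are the roots of det(λI − M) = λ³ − (tr M) λ² + s λ − det M, where s is the sum of the principal 2×2 minors.
tr M = -5 + 2 + (-3) = -6.
s = ((-5)·2 − 4²) + ((-5)·(-3) − 0²) + (2·(-3) − 3²) = -26 + 15 + (-15) = -26.
det M (expand along row 1) = (-5)·(-15) − 4·(-12) + 0·12 = 123.
Characteristic polynomial: λ³ + 6λ² − 26λ − 123 = 0.
Substitute λ = y + (tr M)/3 = y − 2.000000 to remove the quadratic term: y³ + p·y + q = 0 with p = s − (tr M)²/3 = -38.000000 and q = −2(tr M)³/27 + (tr M)·s/3 − det M = -55.000000.
Three real roots ⇒ use the trigonometric (Viète) form: r = 2√(−p/3) = 7.118052, φ = arccos(3q/(p·r)) = arccos(0.610013) = 0.914719 rad.
y_k = r·cos(φ/3 − 2πk/3) for k = 0, 1, 2 gives y = 6.789732, -1.544285, -5.245447.
λ_k = y_k − 2.000000 gives λ = 4.7897, -3.5443, -7.2454 (check: the sum is -6.0000 = tr M).

Eigenvalues sorted in increasing order: [-7.2454, -3.5443, 4.7897].


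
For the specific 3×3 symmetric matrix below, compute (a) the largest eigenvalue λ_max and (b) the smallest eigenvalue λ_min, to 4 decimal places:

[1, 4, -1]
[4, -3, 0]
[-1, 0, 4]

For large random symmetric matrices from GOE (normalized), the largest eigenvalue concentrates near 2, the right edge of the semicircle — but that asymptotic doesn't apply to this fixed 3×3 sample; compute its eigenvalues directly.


Since M is real symmetric, all three eigenvalues are real; they are the roots of det(λI − M) = λ³ − (tr M) λ² + s λ − det M, where s is the sum of the principal 2×2 minors.
tr M = 1 + (-3) + 4 = 2.
s = (1·(-3) − 4²) + (1·4 − (-1)²) + ((-3)·4 − 0²) = -19 + 3 + (-12) = -28.
det M (expand along row 1) = 1·(-12) − 4·16 + (-1)·(-3) = -73.
Characteristic polynomial: λ³ − 2λ² − 28λ + 73 = 0.
Substitute λ = y + (tr M)/3 = y + 0.666667 to remove the quadratic term: y³ + p·y + q = 0 with p = s − (tr M)²/3 = -29.333333 and q = −2(tr M)³/27 + (tr M)·s/3 − det M = 53.740741.
Three real roots ⇒ use the trigonometric (Viète) form: r = 2√(−p/3) = 6.253888, φ = arccos(3q/(p·r)) = arccos(-0.878847) = 2.644237 rad.
y_k = r·cos(φ/3 − 2πk/3) for k = 0, 1, 2 gives y = 3.977860, 2.190281, -6.168141.
λ_k = y_k + 0.666667 gives λ = 4.6445, 2.8569, -5.5015 (check: the sum is 2.0000 = tr M).

Hence λ_max = 4.6445 and λ_min = -5.5015.


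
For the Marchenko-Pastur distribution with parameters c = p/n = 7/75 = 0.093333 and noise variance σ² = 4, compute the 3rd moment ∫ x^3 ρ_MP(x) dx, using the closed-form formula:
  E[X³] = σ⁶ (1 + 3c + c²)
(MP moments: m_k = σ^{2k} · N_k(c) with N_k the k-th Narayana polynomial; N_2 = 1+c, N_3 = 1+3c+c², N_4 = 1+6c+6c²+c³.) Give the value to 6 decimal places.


E[X³] = σ⁶ (1 + 3c + c²) (third MP moment). With σ² = 4 (so σ⁶ = 64) and c = 7/75 = 0.093333: E[X³] = 64 · (1 + 3·0.093333 + (0.093333)²) = 64 · 1.288711.

So E[X^3] = 82.477511.


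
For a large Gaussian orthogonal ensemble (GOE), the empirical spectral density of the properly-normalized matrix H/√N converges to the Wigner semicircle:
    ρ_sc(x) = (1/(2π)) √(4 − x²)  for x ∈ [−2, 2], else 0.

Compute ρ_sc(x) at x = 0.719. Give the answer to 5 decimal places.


ρ_sc(x) = (1/(2π)) √(4 − x²). With x = 0.719:
  4 − x² = 4 − (0.719)² = 4 − 0.516961 = 3.483039.
  √(4 − x²) = 1.866290.
  1/(2π) = 0.159155.
  ρ_sc(0.719) = 0.159155 · 1.866290 = 0.297029.

Rounded to 5 decimal places: ρ_sc(0.719) ≈ 0.29703.


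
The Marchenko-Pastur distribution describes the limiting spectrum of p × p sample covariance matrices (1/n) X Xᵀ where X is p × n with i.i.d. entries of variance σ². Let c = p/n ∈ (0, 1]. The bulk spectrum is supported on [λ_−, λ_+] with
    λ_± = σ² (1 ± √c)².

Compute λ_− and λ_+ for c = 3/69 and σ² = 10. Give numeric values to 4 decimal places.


c = 3/69 = 0.043478; √c = 0.208514.
λ_− = σ² (1 − √c)² = 10 · (1 − 0.208514)² = 10 · (0.791486)² = 6.264494.
λ_+ = σ² (1 + √c)² = 10 · (1 + 0.208514)² = 10 · (1.208514)² = 14.605071.

Rounded to 4 decimal places: λ_− ≈ 6.2645, λ_+ ≈ 14.6051.


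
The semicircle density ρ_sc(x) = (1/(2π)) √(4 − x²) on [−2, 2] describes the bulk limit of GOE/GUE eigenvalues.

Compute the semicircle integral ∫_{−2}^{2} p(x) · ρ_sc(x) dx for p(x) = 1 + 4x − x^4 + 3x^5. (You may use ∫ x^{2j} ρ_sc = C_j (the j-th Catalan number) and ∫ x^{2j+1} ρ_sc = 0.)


Write p(x) = Σ a_i x^i, split into monomials and integrate each against ρ_sc separately.
Using ∫ x^{2j} ρ_sc = C_j = (1/(j+1)) C(2j, j) (Catalan numbers) and ∫ x^{2j+1} ρ_sc = 0 (odd monomials vanish by symmetry):
  i = 0 (even): a_0 · C_{0} = 1 · 1 = 1
  i = 1 (odd): ∫ x^1 ρ_sc = 0 (vanishes)
  i = 4 (even): a_4 · C_{2} = -1 · 2 = -2
  i = 5 (odd): ∫ x^5 ρ_sc = 0 (vanishes)

Summing the contributions: ∫_{−2}^{2} p(x) ρ_sc(x) dx = 1 + (-2) = -1.


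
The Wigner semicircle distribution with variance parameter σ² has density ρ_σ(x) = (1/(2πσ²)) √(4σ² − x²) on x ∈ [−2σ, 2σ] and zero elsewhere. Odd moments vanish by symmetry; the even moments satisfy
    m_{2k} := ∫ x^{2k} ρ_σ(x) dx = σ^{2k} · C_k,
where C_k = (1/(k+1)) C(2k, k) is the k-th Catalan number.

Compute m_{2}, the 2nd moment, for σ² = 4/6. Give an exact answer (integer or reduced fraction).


By the scaled semicircle moment identity, m_{2k} = σ^{2k} · C_k with k = 1.
C_1 = (1/(k+1)) · C(2k, k) = (1/2) · C(2, 1) = (1/2) · 2 = 1.
σ^{2k} = (σ²)^k = (4/6)^1 = 2/3.

Therefore m_{2} = σ^{2} · C_1 = (2/3) · 1 = 2/3.


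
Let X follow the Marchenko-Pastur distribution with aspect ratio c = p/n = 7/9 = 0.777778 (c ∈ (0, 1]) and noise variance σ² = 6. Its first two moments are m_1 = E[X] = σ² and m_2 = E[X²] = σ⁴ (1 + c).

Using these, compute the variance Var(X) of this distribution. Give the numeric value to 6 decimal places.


m_1 = E[X] = σ² = 6, so m_1² = 36.
m_2 = E[X²] = σ⁴ (1 + c) = 36 · (1 + 0.777778) = 36 · 1.777778 = 64.000000.
(Note m_2 − m_1² simplifies to c · σ⁴ = 0.777778 · 36.)

Var(X) = m_2 − m_1² = 64.000000 − 36 = 28.000000.


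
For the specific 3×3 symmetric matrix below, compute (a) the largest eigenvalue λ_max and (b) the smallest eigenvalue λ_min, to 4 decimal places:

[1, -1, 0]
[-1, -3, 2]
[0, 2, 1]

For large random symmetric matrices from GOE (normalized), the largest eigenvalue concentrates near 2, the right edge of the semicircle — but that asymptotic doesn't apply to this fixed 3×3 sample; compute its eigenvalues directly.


Since M is real symmetric, all three eigenvalues are real; they are the roots of det(λI − M) = λ³ − (tr M) λ² + s λ − det M, where s is the sum of the principal 2×2 minors.
tr M = 1 + (-3) + 1 = -1.
s = (1·(-3) − (-1)²) + (1·1 − 0²) + ((-3)·1 − 2²) = -4 + 1 + (-7) = -10.
det M (expand along row 1) = 1·(-7) − (-1)·(-1) + 0·(-2) = -8.
Characteristic polynomial: λ³ + λ² − 10λ + 8 = 0.
Substitute λ = y + (tr M)/3 = y − 0.333333 to remove the quadratic term: y³ + p·y + q = 0 with p = s − (tr M)²/3 = -10.333333 and q = −2(tr M)³/27 + (tr M)·s/3 − det M = 11.407407.
Three real roots ⇒ use the trigonometric (Viète) form: r = 2√(−p/3) = 3.711843, φ = arccos(3q/(p·r)) = arccos(-0.892233) = 2.673062 rad.
y_k = r·cos(φ/3 − 2πk/3) for k = 0, 1, 2 gives y = 2.333333, 1.333333, -3.666667.
λ_k = y_k − 0.333333 gives λ = 2.0000, 1.0000, -4.0000 (check: the sum is -1.0000 = tr M).

Hence λ_max = 2.0000 and λ_min = -4.0000.


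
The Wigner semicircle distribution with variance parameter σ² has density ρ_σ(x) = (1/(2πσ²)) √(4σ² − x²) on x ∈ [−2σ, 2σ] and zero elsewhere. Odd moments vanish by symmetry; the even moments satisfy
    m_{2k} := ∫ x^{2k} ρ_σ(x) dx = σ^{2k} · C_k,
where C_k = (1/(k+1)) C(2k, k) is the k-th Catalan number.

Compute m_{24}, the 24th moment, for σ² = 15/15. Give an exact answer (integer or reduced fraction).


By the scaled semicircle moment identity, m_{2k} = σ^{2k} · C_k with k = 12.
C_12 = (1/(k+1)) · C(2k, k) = (1/13) · C(24, 12) = (1/13) · 2704156 = 208012.
σ^{2k} = (σ²)^k = (15/15)^12 = 1.

Therefore m_{24} = σ^{24} · C_12 = 1 · 208012 = 208012.


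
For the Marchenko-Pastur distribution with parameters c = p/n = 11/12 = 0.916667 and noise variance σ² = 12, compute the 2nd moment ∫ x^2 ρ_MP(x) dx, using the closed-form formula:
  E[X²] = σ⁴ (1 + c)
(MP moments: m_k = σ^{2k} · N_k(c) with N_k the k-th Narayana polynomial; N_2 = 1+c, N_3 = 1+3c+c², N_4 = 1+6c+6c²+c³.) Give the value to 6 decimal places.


E[X²] = σ⁴ (1 + c) (second MP moment). With σ² = 12 (so σ⁴ = 144) and c = 11/12 = 0.916667: E[X²] = 144 · (1 + 0.916667) = 144 · 1.916667.

So E[X^2] = 276.000000.


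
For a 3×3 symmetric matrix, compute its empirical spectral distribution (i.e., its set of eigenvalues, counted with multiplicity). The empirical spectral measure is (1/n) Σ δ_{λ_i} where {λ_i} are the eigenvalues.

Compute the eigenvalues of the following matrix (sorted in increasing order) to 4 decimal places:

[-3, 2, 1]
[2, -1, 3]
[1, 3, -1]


Since M is real symmetric, all three eigenvalues are real; they are the roots of det(λI − M) = λ³ − (tr M) λ² + s λ − det M, where s is the sum of the principal 2×2 minors.
tr M = -3 + (-1) + (-1) = -5.
s = ((-3)·(-1) − 2²) + ((-3)·(-1) − 1²) + ((-1)·(-1) − 3²) = -1 + 2 + (-8) = -7.
det M (expand along row 1) = (-3)·(-8) − 2·(-5) + 1·7 = 41.
Characteristic polynomial: λ³ + 5λ² − 7λ − 41 = 0.
Substitute λ = y + (tr M)/3 = y − 1.666667 to remove the quadratic term: y³ + p·y + q = 0 with p = s − (tr M)²/3 = -15.333333 and q = −2(tr M)³/27 + (tr M)·s/3 − det M = -20.074074.
Three real roots ⇒ use the trigonometric (Viète) form: r = 2√(−p/3) = 4.521553, φ = arccos(3q/(p·r)) = arccos(0.868625) = 0.518375 rad.
y_k = r·cos(φ/3 − 2πk/3) for k = 0, 1, 2 gives y = 4.454221, -1.553858, -2.900363.
λ_k = y_k − 1.666667 gives λ = 2.7876, -3.2205, -4.5670 (check: the sum is -5.0000 = tr M).

Eigenvalues sorted in increasing order: [-4.5670, -3.2205, 2.7876].


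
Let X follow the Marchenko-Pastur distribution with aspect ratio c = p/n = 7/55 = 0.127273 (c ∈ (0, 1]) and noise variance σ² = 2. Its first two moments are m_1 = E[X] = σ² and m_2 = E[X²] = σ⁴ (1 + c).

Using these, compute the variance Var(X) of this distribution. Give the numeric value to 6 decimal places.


m_1 = E[X] = σ² = 2, so m_1² = 4.
m_2 = E[X²] = σ⁴ (1 + c) = 4 · (1 + 0.127273) = 4 · 1.127273 = 4.509091.
(Note m_2 − m_1² simplifies to c · σ⁴ = 0.127273 · 4.)

Var(X) = m_2 − m_1² = 4.509091 − 4 = 0.509091.


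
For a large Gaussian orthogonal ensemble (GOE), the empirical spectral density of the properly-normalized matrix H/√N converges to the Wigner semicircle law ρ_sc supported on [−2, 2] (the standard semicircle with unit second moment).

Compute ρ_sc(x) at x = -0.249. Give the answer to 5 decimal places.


ρ_sc(x) = (1/(2π)) √(4 − x²). With x = -0.249:
  4 − x² = 4 − (-0.249)² = 4 − 0.062001 = 3.937999.
  √(4 − x²) = 1.984439.
  1/(2π) = 0.159155.
  ρ_sc(-0.249) = 0.159155 · 1.984439 = 0.315833.

Rounded to 5 decimal places: ρ_sc(-0.249) ≈ 0.31583.


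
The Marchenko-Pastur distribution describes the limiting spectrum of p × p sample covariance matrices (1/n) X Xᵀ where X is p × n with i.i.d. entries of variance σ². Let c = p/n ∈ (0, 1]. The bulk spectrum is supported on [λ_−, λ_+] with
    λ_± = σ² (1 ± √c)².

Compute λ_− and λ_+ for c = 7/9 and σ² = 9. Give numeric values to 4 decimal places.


c = 7/9 = 0.777778; √c = 0.881917.
λ_− = σ² (1 − √c)² = 9 · (1 − 0.881917)² = 9 · (0.118083)² = 0.125492.
λ_+ = σ² (1 + √c)² = 9 · (1 + 0.881917)² = 9 · (1.881917)² = 31.874508.

Rounded to 4 decimal places: λ_− ≈ 0.1255, λ_+ ≈ 31.8745.


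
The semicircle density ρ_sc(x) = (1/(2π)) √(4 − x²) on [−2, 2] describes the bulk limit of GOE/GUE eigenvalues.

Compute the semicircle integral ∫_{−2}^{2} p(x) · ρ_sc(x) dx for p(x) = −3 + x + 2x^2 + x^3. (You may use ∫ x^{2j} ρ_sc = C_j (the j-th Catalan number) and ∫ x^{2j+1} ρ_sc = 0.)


Write p(x) = Σ a_i x^i, split into monomials and integrate each against ρ_sc separately.
Using ∫ x^{2j} ρ_sc = C_j = (1/(j+1)) C(2j, j) (Catalan numbers) and ∫ x^{2j+1} ρ_sc = 0 (odd monomials vanish by symmetry):
  i = 0 (even): a_0 · C_{0} = -3 · 1 = -3
  i = 1 (odd): ∫ x^1 ρ_sc = 0 (vanishes)
  i = 2 (even): a_2 · C_{1} = 2 · 1 = 2
  i = 3 (odd): ∫ x^3 ρ_sc = 0 (vanishes)

Summing the contributions: ∫_{−2}^{2} p(x) ρ_sc(x) dx = (-3) + 2 = -1.


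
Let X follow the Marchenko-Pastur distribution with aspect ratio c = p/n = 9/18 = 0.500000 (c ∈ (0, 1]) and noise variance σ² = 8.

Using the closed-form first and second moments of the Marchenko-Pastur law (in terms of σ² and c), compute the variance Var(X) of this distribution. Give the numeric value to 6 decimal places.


Recall the MP moments m_1 = E[X] = σ² and m_2 = E[X²] = σ⁴ (1 + c).
m_1 = E[X] = σ² = 8, so m_1² = 64.
m_2 = E[X²] = σ⁴ (1 + c) = 64 · (1 + 0.500000) = 64 · 1.500000 = 96.000000.
(Note m_2 − m_1² simplifies to c · σ⁴ = 0.500000 · 64.)

Var(X) = m_2 − m_1² = 96.000000 − 64 = 32.000000.


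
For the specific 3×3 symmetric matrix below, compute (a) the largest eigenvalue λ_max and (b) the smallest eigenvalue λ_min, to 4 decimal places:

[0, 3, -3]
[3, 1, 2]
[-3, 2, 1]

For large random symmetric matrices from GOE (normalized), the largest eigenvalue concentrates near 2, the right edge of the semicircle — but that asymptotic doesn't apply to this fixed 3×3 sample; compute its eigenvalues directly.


Since M is real symmetric, all three eigenvalues are real; they are the roots of det(λI − M) = λ³ − (tr M) λ² + s λ − det M, where s is the sum of the principal 2×2 minors.
tr M = 0 + 1 + 1 = 2.
s = (0·1 − 3²) + (0·1 − (-3)²) + (1·1 − 2²) = -9 + (-9) + (-3) = -21.
det M (expand along row 1) = 0·(-3) − 3·9 + (-3)·9 = -54.
Characteristic polynomial: λ³ − 2λ² − 21λ + 54 = 0.
Substitute λ = y + (tr M)/3 = y + 0.666667 to remove the quadratic term: y³ + p·y + q = 0 with p = s − (tr M)²/3 = -22.333333 and q = −2(tr M)³/27 + (tr M)·s/3 − det M = 39.407407.
Three real roots ⇒ use the trigonometric (Viète) form: r = 2√(−p/3) = 5.456902, φ = arccos(3q/(p·r)) = arccos(-0.970062) = 2.896282 rad.
y_k = r·cos(φ/3 − 2πk/3) for k = 0, 1, 2 gives y = 3.105335, 2.333333, -5.438669.
λ_k = y_k + 0.666667 gives λ = 3.7720, 3.0000, -4.7720 (check: the sum is 2.0000 = tr M).

Hence λ_max = 3.7720 and λ_min = -4.7720.


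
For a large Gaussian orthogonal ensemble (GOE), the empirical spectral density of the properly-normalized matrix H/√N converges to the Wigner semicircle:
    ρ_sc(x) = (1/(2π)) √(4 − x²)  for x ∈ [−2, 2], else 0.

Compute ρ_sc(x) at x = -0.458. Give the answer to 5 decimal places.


ρ_sc(x) = (1/(2π)) √(4 − x²). With x = -0.458:
  4 − x² = 4 − (-0.458)² = 4 − 0.209764 = 3.790236.
  √(4 − x²) = 1.946853.
  1/(2π) = 0.159155.
  ρ_sc(-0.458) = 0.159155 · 1.946853 = 0.309851.

Rounded to 5 decimal places: ρ_sc(-0.458) ≈ 0.30985.


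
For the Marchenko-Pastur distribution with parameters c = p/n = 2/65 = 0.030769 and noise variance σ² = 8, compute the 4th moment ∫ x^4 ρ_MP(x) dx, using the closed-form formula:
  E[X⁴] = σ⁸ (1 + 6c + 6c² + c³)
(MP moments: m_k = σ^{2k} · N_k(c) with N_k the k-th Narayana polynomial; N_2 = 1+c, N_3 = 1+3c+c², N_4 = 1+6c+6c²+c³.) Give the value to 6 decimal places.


E[X⁴] = σ⁸ (1 + 6c + 6c² + c³) (fourth MP moment). With σ² = 8 (so σ⁸ = 4096) and c = 2/65 = 0.030769: E[X⁴] = 4096 · (1 + 6·0.030769 + 6·(0.030769)² + (0.030769)³) = 4096 · 1.190325.

So E[X^4] = 4875.571153.


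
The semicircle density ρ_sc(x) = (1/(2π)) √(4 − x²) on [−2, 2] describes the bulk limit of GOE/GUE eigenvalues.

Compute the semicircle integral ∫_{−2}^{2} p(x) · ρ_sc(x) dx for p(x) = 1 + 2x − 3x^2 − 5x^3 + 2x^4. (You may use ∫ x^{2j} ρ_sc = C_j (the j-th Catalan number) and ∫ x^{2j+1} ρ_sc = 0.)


Write p(x) = Σ a_i x^i, split into monomials and integrate each against ρ_sc separately.
Using ∫ x^{2j} ρ_sc = C_j = (1/(j+1)) C(2j, j) (Catalan numbers) and ∫ x^{2j+1} ρ_sc = 0 (odd monomials vanish by symmetry):
  i = 0 (even): a_0 · C_{0} = 1 · 1 = 1
  i = 1 (odd): ∫ x^1 ρ_sc = 0 (vanishes)
  i = 2 (even): a_2 · C_{1} = -3 · 1 = -3
  i = 3 (odd): ∫ x^3 ρ_sc = 0 (vanishes)
  i = 4 (even): a_4 · C_{2} = 2 · 2 = 4

Summing the contributions: ∫_{−2}^{2} p(x) ρ_sc(x) dx = 1 + (-3) + 4 = 2.


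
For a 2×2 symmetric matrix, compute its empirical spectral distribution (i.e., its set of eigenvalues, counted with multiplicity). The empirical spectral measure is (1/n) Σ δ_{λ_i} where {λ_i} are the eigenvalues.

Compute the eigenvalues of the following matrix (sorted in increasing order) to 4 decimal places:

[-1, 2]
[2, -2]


Since M is real symmetric, both eigenvalues are real; they are the roots of det(λI − M) = λ² − (tr M) λ + det M.
tr M = -1 + (-2) = -3.
det M = (-1)·(-2) − 2² = 2 − 4 = -2.
Characteristic polynomial: λ² + 3λ − 2 = 0.
Discriminant Δ = (tr M)² − 4·det M = 9 − (-8) = 17; √Δ = 4.123106.
λ = (tr M ± √Δ)/2 = (-3 ± 4.123106)/2, giving (tr M − √Δ)/2 = -3.5616 and (tr M + √Δ)/2 = 0.5616.

Eigenvalues sorted in increasing order: [-3.5616, 0.5616].


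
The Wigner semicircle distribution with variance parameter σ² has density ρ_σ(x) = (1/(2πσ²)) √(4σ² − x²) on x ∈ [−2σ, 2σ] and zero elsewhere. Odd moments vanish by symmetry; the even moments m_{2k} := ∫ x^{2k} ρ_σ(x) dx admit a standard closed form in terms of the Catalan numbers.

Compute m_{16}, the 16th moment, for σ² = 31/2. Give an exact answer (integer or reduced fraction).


By the scaled semicircle moment identity, m_{2k} = σ^{2k} · C_k with k = 8.
C_8 = (1/(k+1)) · C(2k, k) = (1/9) · C(16, 8) = (1/9) · 12870 = 1430.
σ^{2k} = (σ²)^k = (31/2)^8 = 852891037441/256.

Therefore m_{16} = σ^{16} · C_8 = (852891037441/256) · 1430 = 609817091770315/128.


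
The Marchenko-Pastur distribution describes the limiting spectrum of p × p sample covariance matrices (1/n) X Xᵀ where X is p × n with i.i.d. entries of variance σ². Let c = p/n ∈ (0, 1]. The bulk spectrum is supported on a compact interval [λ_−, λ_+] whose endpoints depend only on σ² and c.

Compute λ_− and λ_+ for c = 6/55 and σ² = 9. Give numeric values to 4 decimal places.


c = 6/55 = 0.109091; √c = 0.330289.
λ_− = σ² (1 − √c)² = 9 · (1 − 0.330289)² = 9 · (0.669711)² = 4.036614.
λ_+ = σ² (1 + √c)² = 9 · (1 + 0.330289)² = 9 · (1.330289)² = 15.927023.

Rounded to 4 decimal places: λ_− ≈ 4.0366, λ_+ ≈ 15.9270.


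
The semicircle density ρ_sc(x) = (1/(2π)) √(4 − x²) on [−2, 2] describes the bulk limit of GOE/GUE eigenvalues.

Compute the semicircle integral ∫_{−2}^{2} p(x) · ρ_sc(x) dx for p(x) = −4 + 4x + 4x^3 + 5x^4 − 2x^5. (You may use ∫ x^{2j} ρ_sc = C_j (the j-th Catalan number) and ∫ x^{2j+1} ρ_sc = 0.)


Write p(x) = Σ a_i x^i, split into monomials and integrate each against ρ_sc separately.
Using ∫ x^{2j} ρ_sc = C_j = (1/(j+1)) C(2j, j) (Catalan numbers) and ∫ x^{2j+1} ρ_sc = 0 (odd monomials vanish by symmetry):
  i = 0 (even): a_0 · C_{0} = -4 · 1 = -4
  i = 1 (odd): ∫ x^1 ρ_sc = 0 (vanishes)
  i = 3 (odd): ∫ x^3 ρ_sc = 0 (vanishes)
  i = 4 (even): a_4 · C_{2} = 5 · 2 = 10
  i = 5 (odd): ∫ x^5 ρ_sc = 0 (vanishes)

Summing the contributions: ∫_{−2}^{2} p(x) ρ_sc(x) dx = (-4) + 10 = 6.


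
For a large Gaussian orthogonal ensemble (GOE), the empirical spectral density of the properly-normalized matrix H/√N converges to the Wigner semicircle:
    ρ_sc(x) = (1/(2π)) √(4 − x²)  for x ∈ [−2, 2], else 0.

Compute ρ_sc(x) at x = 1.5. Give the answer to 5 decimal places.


ρ_sc(x) = (1/(2π)) √(4 − x²). With x = 1.5:
  4 − x² = 4 − (1.5)² = 4 − 2.250000 = 1.750000.
  √(4 − x²) = 1.322876.
  1/(2π) = 0.159155.
  ρ_sc(1.5) = 0.159155 · 1.322876 = 0.210542.

Rounded to 5 decimal places: ρ_sc(1.5) ≈ 0.21054.


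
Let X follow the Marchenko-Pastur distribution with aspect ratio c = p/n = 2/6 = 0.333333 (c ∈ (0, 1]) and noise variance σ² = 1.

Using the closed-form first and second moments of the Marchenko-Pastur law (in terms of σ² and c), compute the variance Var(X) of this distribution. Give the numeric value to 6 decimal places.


Recall the MP moments m_1 = E[X] = σ² and m_2 = E[X²] = σ⁴ (1 + c).
m_1 = E[X] = σ² = 1, so m_1² = 1.
m_2 = E[X²] = σ⁴ (1 + c) = 1 · (1 + 0.333333) = 1 · 1.333333 = 1.333333.
(Note m_2 − m_1² simplifies to c · σ⁴ = 0.333333 · 1.)

Var(X) = m_2 − m_1² = 1.333333 − 1 = 0.333333.
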